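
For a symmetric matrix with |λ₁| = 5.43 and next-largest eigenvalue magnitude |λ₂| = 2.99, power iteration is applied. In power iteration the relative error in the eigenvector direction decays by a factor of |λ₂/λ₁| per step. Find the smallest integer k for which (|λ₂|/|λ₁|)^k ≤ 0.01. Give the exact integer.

8

|λ₂/λ₁| = 2.99/5.43 = 0.55064
Need k ≥ ln(0.01) / ln(0.55064) = -4.6052 / -0.5967 ≈ 7.718
Smallest integer k satisfying the bound: 8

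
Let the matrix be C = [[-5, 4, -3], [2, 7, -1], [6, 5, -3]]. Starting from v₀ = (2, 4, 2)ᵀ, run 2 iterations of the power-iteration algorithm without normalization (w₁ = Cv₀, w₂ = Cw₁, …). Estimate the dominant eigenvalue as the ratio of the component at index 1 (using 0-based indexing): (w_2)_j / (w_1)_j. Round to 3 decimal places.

w1 = Cv₀ = ((-5)·2 + 4·4 + (-3)·2; 2·2 + 7·4 + (-1)·2; 6·2 + 5·4 + (-3)·2) = (0, 30, 26)
w2 = Cw1 = ((-5)·0 + 4·30 + (-3)·26; 2·0 + 7·30 + (-1)·26; 6·0 + 5·30 + (-3)·26) = (42, 184, 72)
Ratio at component: 184 / 30 = 6.133

λ ≈ 6.133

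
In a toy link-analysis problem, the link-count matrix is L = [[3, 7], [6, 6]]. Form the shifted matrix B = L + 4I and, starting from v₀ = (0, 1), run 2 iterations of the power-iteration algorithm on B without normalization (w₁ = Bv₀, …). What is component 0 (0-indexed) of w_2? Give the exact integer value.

119

B = L + 4I has rows (7, 7); (6, 10)
w1 = Bv₀ = (7, 10)
w2 = Bw1 = (119, 142)
Requested component of w2: 119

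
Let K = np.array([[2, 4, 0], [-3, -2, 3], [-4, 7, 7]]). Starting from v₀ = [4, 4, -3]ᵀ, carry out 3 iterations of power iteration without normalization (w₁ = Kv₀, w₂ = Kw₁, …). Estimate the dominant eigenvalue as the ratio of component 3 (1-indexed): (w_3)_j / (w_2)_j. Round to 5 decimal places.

λ ≈ 7.04144

w1 = Kv₀ = (2·4 + 4·4 + 0·(-3); (-3)·4 + (-2)·4 + 3·(-3); (-4)·4 + 7·4 + 7·(-3)) = (24, -29, -9)
w2 = Kw1 = (2·24 + 4·(-29) + 0·(-9); (-3)·24 + (-2)·(-29) + 3·(-9); (-4)·24 + 7·(-29) + 7·(-9)) = (-68, -41, -362)
w3 = Kw2 = (-300, -800, -2549)
Ratio at component: -2549 / -362 = 7.04144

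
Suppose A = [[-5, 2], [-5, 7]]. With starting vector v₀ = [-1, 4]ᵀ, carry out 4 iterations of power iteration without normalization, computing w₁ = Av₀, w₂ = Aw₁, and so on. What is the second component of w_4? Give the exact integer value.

6464

w1 = Av₀ = ((-5)·(-1) + 2·4; (-5)·(-1) + 7·4) = (13, 33)
w2 = Aw1 = ((-5)·13 + 2·33; (-5)·13 + 7·33) = (1, 166)
w3 = Aw2 = (327, 1157)
w4 = Aw3 = (679, 6464)
The requested component of w4 is 6464.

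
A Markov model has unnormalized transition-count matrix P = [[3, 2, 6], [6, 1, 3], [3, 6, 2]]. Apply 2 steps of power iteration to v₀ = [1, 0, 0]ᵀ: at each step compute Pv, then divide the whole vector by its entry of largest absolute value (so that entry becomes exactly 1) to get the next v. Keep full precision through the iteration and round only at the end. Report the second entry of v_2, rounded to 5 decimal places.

0.64706

Pv0 = (3.000000, 6.000000, 3.000000); divide by 6.000000 → v1 = (0.500000, 1.000000, 0.500000)
Pv1 = (6.500000, 5.500000, 8.500000); divide by 8.500000 → v2 = (0.764706, 0.647059, 1.000000)
Requested entry of v2: 33/51 = 0.64706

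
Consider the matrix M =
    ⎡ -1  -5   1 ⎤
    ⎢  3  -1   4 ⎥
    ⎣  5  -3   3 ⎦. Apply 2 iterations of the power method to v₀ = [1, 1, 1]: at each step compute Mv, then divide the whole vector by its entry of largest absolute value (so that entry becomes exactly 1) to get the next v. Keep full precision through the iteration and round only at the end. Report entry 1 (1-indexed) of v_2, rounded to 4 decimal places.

0.7143

Mv0 = (-5.00000, 6.00000, 5.00000); divide by 6.00000 → v1 = (-0.83333, 1.00000, 0.83333)
Mv1 = (-3.33333, -0.16667, -4.66667); divide by -4.66667 → v2 = (0.71429, 0.03571, 1.00000)
Requested entry of v2: -20/-28 = 0.7143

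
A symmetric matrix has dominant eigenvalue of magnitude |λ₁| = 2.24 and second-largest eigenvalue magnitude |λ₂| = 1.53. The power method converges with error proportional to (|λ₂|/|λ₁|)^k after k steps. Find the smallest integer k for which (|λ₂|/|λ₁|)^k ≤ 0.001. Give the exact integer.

19

|λ₂/λ₁| = 1.53/2.24 = 0.68304
Need k ≥ ln(0.001) / ln(0.68304) = -6.9078 / -0.3812 ≈ 18.121
Smallest integer k satisfying the bound: 19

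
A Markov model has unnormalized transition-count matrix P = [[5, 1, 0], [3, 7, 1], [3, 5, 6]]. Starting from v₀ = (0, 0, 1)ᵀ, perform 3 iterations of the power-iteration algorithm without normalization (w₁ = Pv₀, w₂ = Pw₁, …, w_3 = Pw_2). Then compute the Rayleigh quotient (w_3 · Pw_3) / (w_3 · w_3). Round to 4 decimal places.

λ ≈ 8.5517

w1 = Pv₀ = (5·0 + 1·0 + 0·1; 3·0 + 7·0 + 1·1; 3·0 + 5·0 + 6·1) = (0, 1, 6)
w2 = Pw1 = (5·0 + 1·1 + 0·6; 3·0 + 7·1 + 1·6; 3·0 + 5·1 + 6·6) = (1, 13, 41)
w3 = Pw2 = (18, 135, 314)
Pw3 = (225, 1313, 2613)
w3·Pw3 = 18·225 + 135·1313 + 314·2613 = 1001787; w3·w3 = 18·18 + 135·135 + 314·314 = 117145
λ ≈ 1001787/117145 = 8.5517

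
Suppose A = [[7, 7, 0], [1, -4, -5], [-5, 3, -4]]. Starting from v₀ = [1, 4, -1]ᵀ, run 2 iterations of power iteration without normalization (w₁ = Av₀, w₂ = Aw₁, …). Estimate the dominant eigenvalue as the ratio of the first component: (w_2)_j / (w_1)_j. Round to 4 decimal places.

λ ≈ 5.0000

w1 = Av₀ = (7·1 + 7·4 + 0·(-1); 1·1 + (-4)·4 + (-5)·(-1); (-5)·1 + 3·4 + (-4)·(-1)) = (35, -10, 11)
w2 = Aw1 = (7·35 + 7·(-10) + 0·11; 1·35 + (-4)·(-10) + (-5)·11; (-5)·35 + 3·(-10) + (-4)·11) = (175, 20, -249)
Ratio at component: 175 / 35 = 5.0000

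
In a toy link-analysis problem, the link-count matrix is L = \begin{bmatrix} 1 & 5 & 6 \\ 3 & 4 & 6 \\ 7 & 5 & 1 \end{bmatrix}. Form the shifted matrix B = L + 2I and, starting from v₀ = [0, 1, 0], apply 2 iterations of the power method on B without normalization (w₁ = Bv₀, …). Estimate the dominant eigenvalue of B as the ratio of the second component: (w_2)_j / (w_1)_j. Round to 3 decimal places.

13.500

B = L + 2I has rows (3, 5, 6); (3, 6, 6); (7, 5, 3)
w1 = Bv₀ = (3·0 + 5·1 + 6·0; 3·0 + 6·1 + 6·0; 7·0 + 5·1 + 3·0) = (5, 6, 5)
w2 = Bw1 = (3·5 + 5·6 + 6·5; 3·5 + 6·6 + 6·5; 7·5 + 5·6 + 3·5) = (75, 81, 80)
Ratio: 81/6 = 13.500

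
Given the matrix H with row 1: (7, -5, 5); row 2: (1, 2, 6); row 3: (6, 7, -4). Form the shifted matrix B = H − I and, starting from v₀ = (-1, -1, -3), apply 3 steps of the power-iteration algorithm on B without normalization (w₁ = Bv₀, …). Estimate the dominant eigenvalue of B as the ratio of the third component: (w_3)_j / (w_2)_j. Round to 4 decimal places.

μ ≈ -4.6585

B = H − I has rows (6, -5, 5); (1, 1, 6); (6, 7, -5)
w1 = Bv₀ = (6·(-1) + (-5)·(-1) + 5·(-3); 1·(-1) + 1·(-1) + 6·(-3); 6·(-1) + 7·(-1) + (-5)·(-3)) = (-16, -20, 2)
w2 = Bw1 = (6·(-16) + (-5)·(-20) + 5·2; 1·(-16) + 1·(-20) + 6·2; 6·(-16) + 7·(-20) + (-5)·2) = (14, -24, -246)
w3 = Bw2 = (-1026, -1486, 1146)
Ratio: 1146/-246 = -4.6585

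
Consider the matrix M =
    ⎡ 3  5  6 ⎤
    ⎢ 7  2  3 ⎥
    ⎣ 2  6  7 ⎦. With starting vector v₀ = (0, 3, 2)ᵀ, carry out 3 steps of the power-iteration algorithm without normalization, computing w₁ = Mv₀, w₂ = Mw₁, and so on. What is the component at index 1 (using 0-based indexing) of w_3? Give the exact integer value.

w1 = Mv₀ = (27, 12, 32)
w2 = Mw1 = (333, 309, 350)
w3 = Mw2 = (4644, 3999, 4970)
The requested component of w3 is 3999.

3999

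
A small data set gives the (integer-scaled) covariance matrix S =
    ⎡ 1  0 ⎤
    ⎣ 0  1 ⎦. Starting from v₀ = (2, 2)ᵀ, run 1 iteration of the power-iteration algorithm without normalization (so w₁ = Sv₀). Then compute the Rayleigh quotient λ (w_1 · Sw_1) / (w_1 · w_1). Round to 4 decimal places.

w1 = Sv₀ = (2, 2)
Sw1 = (2, 2)
w1·Sw1 = 2·2 + 2·2 = 8; w1·w1 = 2·2 + 2·2 = 8
λ ≈ 8/8 = 1.0000

1.0000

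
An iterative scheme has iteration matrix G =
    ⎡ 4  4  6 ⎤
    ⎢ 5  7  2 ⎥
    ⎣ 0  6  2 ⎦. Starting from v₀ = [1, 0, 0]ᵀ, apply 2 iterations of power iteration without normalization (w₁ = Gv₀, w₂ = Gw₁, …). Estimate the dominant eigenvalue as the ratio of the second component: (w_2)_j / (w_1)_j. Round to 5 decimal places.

w1 = Gv₀ = (4, 5, 0)
w2 = Gw1 = (36, 55, 30)
Ratio at component: 55 / 5 = 11.00000

λ ≈ 11.00000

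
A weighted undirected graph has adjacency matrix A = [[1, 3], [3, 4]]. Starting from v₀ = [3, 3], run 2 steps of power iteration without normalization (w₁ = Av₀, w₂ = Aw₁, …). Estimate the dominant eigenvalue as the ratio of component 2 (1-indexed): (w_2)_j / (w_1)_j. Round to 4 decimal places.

5.7143

w1 = Av₀ = (1·3 + 3·3; 3·3 + 4·3) = (12, 21)
w2 = Aw1 = (1·12 + 3·21; 3·12 + 4·21) = (75, 120)
Ratio at component: 120 / 21 = 5.7143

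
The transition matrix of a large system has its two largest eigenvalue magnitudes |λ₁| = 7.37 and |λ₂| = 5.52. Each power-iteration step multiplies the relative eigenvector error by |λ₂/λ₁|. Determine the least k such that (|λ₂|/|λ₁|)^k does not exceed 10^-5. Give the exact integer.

40

|λ₂/λ₁| = 5.52/7.37 = 0.74898
Need k ≥ ln(10^-5) / ln(0.74898) = -11.5129 / -0.2890 ≈ 39.832
Smallest integer k satisfying the bound: 40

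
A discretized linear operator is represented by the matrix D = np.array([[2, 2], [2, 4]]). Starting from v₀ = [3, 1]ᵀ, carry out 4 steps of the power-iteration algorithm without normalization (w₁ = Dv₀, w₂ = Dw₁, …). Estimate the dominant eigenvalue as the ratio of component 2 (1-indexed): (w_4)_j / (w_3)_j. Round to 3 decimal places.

5.243

w1 = Dv₀ = (2·3 + 2·1; 2·3 + 4·1) = (8, 10)
w2 = Dw1 = (2·8 + 2·10; 2·8 + 4·10) = (36, 56)
w3 = Dw2 = (184, 296)
w4 = Dw3 = (960, 1552)
Ratio at component: 1552 / 296 = 5.243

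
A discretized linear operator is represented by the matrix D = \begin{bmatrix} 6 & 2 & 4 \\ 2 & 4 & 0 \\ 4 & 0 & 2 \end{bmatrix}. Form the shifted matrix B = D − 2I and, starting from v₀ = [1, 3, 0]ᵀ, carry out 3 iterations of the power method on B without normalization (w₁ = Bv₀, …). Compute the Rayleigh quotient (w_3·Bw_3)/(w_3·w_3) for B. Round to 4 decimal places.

B = D − 2I has rows (4, 2, 4); (2, 2, 0); (4, 0, 0)
w1 = Bv₀ = (10, 8, 4)
w2 = Bw1 = (72, 36, 40)
w3 = Bw2 = (520, 216, 288)
Bw3 = (3664, 1472, 2080)
w3·Bw3 = 2822272; w3·w3 = 400000; μ ≈ 2822272/400000 = 7.0557

7.0557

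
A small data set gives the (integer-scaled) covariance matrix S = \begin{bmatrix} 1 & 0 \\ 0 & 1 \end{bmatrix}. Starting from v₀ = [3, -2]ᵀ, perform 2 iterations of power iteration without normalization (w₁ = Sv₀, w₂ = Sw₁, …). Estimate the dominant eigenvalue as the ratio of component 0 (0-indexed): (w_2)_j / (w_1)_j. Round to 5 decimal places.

λ ≈ 1.00000

w1 = Sv₀ = (1·3 + 0·(-2); 0·3 + 1·(-2)) = (3, -2)
w2 = Sw1 = (1·3 + 0·(-2); 0·3 + 1·(-2)) = (3, -2)
Ratio at component: 3 / 3 = 1.00000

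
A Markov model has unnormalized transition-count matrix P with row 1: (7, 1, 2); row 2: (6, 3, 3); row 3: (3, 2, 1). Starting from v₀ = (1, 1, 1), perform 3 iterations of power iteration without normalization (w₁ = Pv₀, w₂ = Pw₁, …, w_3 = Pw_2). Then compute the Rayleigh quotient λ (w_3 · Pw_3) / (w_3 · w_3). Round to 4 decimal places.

w1 = Pv₀ = (10, 12, 6)
w2 = Pw1 = (94, 114, 60)
w3 = Pw2 = (892, 1086, 570)
Pw3 = (8470, 10320, 5418)
w3·Pw3 = 892·8470 + 1086·10320 + 570·5418 = 21851020; w3·w3 = 892·892 + 1086·1086 + 570·570 = 2299960
λ ≈ 21851020/2299960 = 9.5006

9.5006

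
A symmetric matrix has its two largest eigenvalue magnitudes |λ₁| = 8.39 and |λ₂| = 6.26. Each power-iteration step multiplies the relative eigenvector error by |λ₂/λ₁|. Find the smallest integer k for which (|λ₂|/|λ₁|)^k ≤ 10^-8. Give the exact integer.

|λ₂/λ₁| = 6.26/8.39 = 0.74613
Need k ≥ ln(10^-8) / ln(0.74613) = -18.4207 / -0.2929 ≈ 62.899
Smallest integer k satisfying the bound: 63

63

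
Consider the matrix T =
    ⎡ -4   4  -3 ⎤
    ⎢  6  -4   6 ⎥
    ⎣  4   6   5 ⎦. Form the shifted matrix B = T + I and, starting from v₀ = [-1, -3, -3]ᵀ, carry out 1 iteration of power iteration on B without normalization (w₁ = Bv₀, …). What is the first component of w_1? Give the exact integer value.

0

B = T + I has rows (-3, 4, -3); (6, -3, 6); (4, 6, 6)
w1 = Bv₀ = (0, -15, -40)
Requested component of w1: 0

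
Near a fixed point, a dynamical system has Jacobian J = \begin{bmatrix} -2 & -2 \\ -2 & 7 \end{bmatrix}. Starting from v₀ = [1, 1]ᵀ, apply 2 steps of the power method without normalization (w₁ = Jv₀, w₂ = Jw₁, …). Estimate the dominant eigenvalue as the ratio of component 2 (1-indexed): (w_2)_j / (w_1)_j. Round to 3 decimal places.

8.600

w1 = Jv₀ = ((-2)·1 + (-2)·1; (-2)·1 + 7·1) = (-4, 5)
w2 = Jw1 = ((-2)·(-4) + (-2)·5; (-2)·(-4) + 7·5) = (-2, 43)
Ratio at component: 43 / 5 = 8.600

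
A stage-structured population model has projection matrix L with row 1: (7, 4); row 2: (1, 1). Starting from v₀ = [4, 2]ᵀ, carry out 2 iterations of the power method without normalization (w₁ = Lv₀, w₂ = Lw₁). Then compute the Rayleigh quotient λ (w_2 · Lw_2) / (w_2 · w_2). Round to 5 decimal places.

w1 = Lv₀ = (7·4 + 4·2; 1·4 + 1·2) = (36, 6)
w2 = Lw1 = (7·36 + 4·6; 1·36 + 1·6) = (276, 42)
Lw2 = (2100, 318)
w2·Lw2 = 276·2100 + 42·318 = 592956; w2·w2 = 276·276 + 42·42 = 77940
λ ≈ 592956/77940 = 7.60785

λ ≈ 7.60785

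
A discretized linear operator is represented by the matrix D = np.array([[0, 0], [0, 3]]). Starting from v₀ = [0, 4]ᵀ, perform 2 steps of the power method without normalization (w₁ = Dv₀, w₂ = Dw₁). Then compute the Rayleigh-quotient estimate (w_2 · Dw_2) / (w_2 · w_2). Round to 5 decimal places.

w1 = Dv₀ = (0·0 + 0·4; 0·0 + 3·4) = (0, 12)
w2 = Dw1 = (0·0 + 0·12; 0·0 + 3·12) = (0, 36)
Dw2 = (0, 108)
w2·Dw2 = 0·0 + 36·108 = 3888; w2·w2 = 0·0 + 36·36 = 1296
λ ≈ 3888/1296 = 3.00000

3.00000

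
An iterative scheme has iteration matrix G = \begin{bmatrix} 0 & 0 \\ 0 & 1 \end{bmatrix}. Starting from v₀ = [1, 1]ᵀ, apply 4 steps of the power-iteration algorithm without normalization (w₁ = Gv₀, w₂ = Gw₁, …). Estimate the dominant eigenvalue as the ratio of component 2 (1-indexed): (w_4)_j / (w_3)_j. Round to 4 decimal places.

1.0000

w1 = Gv₀ = (0, 1)
w2 = Gw1 = (0, 1)
w3 = Gw2 = (0, 1)
w4 = Gw3 = (0, 1)
Ratio at component: 1 / 1 = 1.0000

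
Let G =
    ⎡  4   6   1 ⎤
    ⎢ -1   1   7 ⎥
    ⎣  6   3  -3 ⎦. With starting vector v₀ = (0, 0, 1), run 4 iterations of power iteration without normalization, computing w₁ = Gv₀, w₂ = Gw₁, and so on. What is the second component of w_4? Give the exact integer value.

811

w1 = Gv₀ = (1, 7, -3)
w2 = Gw1 = (43, -15, 36)
w3 = Gw2 = (118, 194, 105)
w4 = Gw3 = (1741, 811, 975)
The requested component of w4 is 811.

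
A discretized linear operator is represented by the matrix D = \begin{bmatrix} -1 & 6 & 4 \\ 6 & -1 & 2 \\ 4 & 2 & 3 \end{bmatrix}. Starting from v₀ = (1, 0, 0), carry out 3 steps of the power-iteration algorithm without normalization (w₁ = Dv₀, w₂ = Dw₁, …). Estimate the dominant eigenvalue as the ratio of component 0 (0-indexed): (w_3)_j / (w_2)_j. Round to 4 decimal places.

w1 = Dv₀ = (-1, 6, 4)
w2 = Dw1 = (53, -4, 20)
w3 = Dw2 = (3, 362, 264)
Ratio at component: 3 / 53 = 0.0566

0.0566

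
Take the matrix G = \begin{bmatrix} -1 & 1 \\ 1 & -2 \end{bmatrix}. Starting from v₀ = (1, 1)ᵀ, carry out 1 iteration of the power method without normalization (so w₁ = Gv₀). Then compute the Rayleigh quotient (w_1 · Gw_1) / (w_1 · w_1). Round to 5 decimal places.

w1 = Gv₀ = (0, -1)
Gw1 = (-1, 2)
w1·Gw1 = 0·(-1) + (-1)·2 = -2; w1·w1 = 0·0 + (-1)·(-1) = 1
λ ≈ -2/1 = -2.00000

λ ≈ -2.00000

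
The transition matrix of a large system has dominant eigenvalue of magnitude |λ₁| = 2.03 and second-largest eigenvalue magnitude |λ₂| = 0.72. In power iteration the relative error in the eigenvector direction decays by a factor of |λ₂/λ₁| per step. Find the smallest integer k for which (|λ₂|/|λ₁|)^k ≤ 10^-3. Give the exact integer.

|λ₂/λ₁| = 0.72/2.03 = 0.35468
Need k ≥ ln(10^-3) / ln(0.35468) = -6.9078 / -1.0365 ≈ 6.664
Smallest integer k satisfying the bound: 7

7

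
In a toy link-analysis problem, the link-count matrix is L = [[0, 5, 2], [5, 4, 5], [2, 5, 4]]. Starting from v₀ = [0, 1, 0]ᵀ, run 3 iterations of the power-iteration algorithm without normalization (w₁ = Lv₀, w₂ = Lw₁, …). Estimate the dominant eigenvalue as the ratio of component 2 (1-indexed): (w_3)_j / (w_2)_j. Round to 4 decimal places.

λ ≈ 10.0606

w1 = Lv₀ = (0·0 + 5·1 + 2·0; 5·0 + 4·1 + 5·0; 2·0 + 5·1 + 4·0) = (5, 4, 5)
w2 = Lw1 = (0·5 + 5·4 + 2·5; 5·5 + 4·4 + 5·5; 2·5 + 5·4 + 4·5) = (30, 66, 50)
w3 = Lw2 = (430, 664, 590)
Ratio at component: 664 / 66 = 10.0606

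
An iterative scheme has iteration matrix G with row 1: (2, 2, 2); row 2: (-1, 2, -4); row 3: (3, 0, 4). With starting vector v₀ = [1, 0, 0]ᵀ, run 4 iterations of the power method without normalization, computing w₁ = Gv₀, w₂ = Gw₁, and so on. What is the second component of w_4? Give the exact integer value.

-628

w1 = Gv₀ = (2·1 + 2·0 + 2·0; (-1)·1 + 2·0 + (-4)·0; 3·1 + 0·0 + 4·0) = (2, -1, 3)
w2 = Gw1 = (2·2 + 2·(-1) + 2·3; (-1)·2 + 2·(-1) + (-4)·3; 3·2 + 0·(-1) + 4·3) = (8, -16, 18)
w3 = Gw2 = (20, -112, 96)
w4 = Gw3 = (8, -628, 444)
The requested component of w4 is -628.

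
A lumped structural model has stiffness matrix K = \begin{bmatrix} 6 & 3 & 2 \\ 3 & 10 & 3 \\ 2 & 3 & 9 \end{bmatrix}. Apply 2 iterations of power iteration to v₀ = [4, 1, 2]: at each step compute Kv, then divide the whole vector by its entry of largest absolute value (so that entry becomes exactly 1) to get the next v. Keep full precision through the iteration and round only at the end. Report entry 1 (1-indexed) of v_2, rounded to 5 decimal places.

0.71304

Kv0 = (31.000000, 28.000000, 29.000000); divide by 31.000000 → v1 = (1.000000, 0.903226, 0.935484)
Kv1 = (10.580645, 14.838710, 13.129032); divide by 14.838710 → v2 = (0.713043, 1.000000, 0.884783)
Requested entry of v2: 328/460 = 0.71304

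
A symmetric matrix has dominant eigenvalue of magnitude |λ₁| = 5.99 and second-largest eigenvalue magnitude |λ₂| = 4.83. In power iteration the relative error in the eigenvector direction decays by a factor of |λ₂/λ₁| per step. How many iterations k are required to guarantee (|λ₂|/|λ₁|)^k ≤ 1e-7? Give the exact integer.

75

|λ₂/λ₁| = 4.83/5.99 = 0.80634
Need k ≥ ln(1e-7) / ln(0.80634) = -16.1181 / -0.2152 ≈ 74.883
Smallest integer k satisfying the bound: 75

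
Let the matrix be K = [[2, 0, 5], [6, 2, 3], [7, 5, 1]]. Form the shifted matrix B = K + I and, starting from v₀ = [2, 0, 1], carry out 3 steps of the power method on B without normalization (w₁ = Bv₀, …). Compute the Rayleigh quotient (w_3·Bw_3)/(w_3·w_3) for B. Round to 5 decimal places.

10.84911

B = K + I has rows (3, 0, 5); (6, 3, 3); (7, 5, 2)
w1 = Bv₀ = (11, 15, 16)
w2 = Bw1 = (113, 159, 184)
w3 = Bw2 = (1259, 1707, 1954)
Bw3 = (13547, 18537, 21256)
w3·Bw3 = 90232556; w3·w3 = 8317046; μ ≈ 90232556/8317046 = 10.84911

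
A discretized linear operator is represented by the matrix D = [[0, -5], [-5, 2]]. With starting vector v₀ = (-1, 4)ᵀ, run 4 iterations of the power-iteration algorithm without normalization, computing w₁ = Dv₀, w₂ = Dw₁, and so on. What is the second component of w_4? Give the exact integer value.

4304

w1 = Dv₀ = (0·(-1) + (-5)·4; (-5)·(-1) + 2·4) = (-20, 13)
w2 = Dw1 = (0·(-20) + (-5)·13; (-5)·(-20) + 2·13) = (-65, 126)
w3 = Dw2 = (-630, 577)
w4 = Dw3 = (-2885, 4304)
The requested component of w4 is 4304.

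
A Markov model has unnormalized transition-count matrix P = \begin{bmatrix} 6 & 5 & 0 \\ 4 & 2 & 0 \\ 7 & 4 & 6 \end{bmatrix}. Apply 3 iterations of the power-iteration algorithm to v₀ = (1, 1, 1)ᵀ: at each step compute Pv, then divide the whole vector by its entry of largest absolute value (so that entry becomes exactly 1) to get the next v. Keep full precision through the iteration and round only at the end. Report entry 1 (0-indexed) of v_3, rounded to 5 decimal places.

Pv0 = (11.000000, 6.000000, 17.000000); divide by 17.000000 → v1 = (0.647059, 0.352941, 1.000000)
Pv1 = (5.647059, 3.294118, 11.941176); divide by 11.941176 → v2 = (0.472906, 0.275862, 1.000000)
Pv2 = (4.216749, 2.443350, 10.413793); divide by 10.413793 → v3 = (0.404920, 0.234626, 1.000000)
Requested entry of v3: 496/2114 = 0.23463

0.23463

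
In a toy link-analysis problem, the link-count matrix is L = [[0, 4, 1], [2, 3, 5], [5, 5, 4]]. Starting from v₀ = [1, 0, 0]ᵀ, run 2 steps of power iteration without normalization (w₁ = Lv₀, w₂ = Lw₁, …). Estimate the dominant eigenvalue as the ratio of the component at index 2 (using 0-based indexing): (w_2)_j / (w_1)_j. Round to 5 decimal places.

w1 = Lv₀ = (0, 2, 5)
w2 = Lw1 = (13, 31, 30)
Ratio at component: 30 / 5 = 6.00000

6.00000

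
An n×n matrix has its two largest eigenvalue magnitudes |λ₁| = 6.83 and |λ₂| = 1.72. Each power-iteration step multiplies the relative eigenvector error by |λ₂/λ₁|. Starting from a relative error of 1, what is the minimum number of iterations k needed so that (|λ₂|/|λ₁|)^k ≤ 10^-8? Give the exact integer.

|λ₂/λ₁| = 1.72/6.83 = 0.25183
Need k ≥ ln(10^-8) / ln(0.25183) = -18.4207 / -1.3790 ≈ 13.358
Smallest integer k satisfying the bound: 14

14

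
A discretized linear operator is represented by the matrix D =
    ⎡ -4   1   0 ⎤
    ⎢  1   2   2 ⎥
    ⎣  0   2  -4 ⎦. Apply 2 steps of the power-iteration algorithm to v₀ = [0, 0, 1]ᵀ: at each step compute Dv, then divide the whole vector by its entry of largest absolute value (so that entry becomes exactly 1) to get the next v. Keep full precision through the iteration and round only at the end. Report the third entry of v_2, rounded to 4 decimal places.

Dv0 = (0.00000, 2.00000, -4.00000); divide by -4.00000 → v1 = (0.00000, -0.50000, 1.00000)
Dv1 = (-0.50000, 1.00000, -5.00000); divide by -5.00000 → v2 = (0.10000, -0.20000, 1.00000)
Requested entry of v2: 20/20 = 1.0000

1.0000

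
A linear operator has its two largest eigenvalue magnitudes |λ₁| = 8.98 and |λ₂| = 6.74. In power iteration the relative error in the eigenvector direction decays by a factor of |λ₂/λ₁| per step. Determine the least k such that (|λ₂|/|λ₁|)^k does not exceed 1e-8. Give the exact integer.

|λ₂/λ₁| = 6.74/8.98 = 0.75056
Need k ≥ ln(1e-8) / ln(0.75056) = -18.4207 / -0.2869 ≈ 64.197
Smallest integer k satisfying the bound: 65

65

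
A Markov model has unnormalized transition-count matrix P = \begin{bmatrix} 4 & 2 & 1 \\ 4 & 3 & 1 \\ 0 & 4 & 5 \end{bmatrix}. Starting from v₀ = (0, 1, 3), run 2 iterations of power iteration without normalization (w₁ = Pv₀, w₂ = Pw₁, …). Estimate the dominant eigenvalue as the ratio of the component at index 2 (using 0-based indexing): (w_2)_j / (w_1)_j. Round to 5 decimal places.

6.26316

w1 = Pv₀ = (4·0 + 2·1 + 1·3; 4·0 + 3·1 + 1·3; 0·0 + 4·1 + 5·3) = (5, 6, 19)
w2 = Pw1 = (4·5 + 2·6 + 1·19; 4·5 + 3·6 + 1·19; 0·5 + 4·6 + 5·19) = (51, 57, 119)
Ratio at component: 119 / 19 = 6.26316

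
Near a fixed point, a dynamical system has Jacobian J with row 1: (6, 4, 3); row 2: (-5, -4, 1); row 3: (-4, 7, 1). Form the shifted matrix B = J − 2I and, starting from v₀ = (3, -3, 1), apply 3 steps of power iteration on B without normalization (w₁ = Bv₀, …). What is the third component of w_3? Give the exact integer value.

-265

B = J − 2I has rows (4, 4, 3); (-5, -6, 1); (-4, 7, -1)
w1 = Bv₀ = (4·3 + 4·(-3) + 3·1; (-5)·3 + (-6)·(-3) + 1·1; (-4)·3 + 7·(-3) + (-1)·1) = (3, 4, -34)
w2 = Bw1 = (4·3 + 4·4 + 3·(-34); (-5)·3 + (-6)·4 + 1·(-34); (-4)·3 + 7·4 + (-1)·(-34)) = (-74, -73, 50)
w3 = Bw2 = (-438, 858, -265)
Requested component of w3: -265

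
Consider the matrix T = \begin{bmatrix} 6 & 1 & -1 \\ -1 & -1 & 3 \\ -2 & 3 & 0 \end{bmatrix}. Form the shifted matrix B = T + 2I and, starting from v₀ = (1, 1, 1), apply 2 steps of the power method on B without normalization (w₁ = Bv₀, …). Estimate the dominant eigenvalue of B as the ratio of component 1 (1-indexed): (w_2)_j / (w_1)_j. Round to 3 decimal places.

μ ≈ 8.000

B = T + 2I has rows (8, 1, -1); (-1, 1, 3); (-2, 3, 2)
w1 = Bv₀ = (8·1 + 1·1 + (-1)·1; (-1)·1 + 1·1 + 3·1; (-2)·1 + 3·1 + 2·1) = (8, 3, 3)
w2 = Bw1 = (8·8 + 1·3 + (-1)·3; (-1)·8 + 1·3 + 3·3; (-2)·8 + 3·3 + 2·3) = (64, 4, -1)
Ratio: 64/8 = 8.000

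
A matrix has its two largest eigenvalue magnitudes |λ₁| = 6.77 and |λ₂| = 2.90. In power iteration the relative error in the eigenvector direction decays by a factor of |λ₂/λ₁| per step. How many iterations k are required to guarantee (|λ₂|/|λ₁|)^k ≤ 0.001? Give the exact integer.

|λ₂/λ₁| = 2.90/6.77 = 0.42836
Need k ≥ ln(0.001) / ln(0.42836) = -6.9078 / -0.8478 ≈ 8.148
Smallest integer k satisfying the bound: 9

9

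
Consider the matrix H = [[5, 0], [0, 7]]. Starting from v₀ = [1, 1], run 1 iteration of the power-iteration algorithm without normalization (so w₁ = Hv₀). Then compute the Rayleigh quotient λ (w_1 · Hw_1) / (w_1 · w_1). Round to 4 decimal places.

λ ≈ 6.3243

w1 = Hv₀ = (5·1 + 0·1; 0·1 + 7·1) = (5, 7)
Hw1 = (25, 49)
w1·Hw1 = 5·25 + 7·49 = 468; w1·w1 = 5·5 + 7·7 = 74
λ ≈ 468/74 = 6.3243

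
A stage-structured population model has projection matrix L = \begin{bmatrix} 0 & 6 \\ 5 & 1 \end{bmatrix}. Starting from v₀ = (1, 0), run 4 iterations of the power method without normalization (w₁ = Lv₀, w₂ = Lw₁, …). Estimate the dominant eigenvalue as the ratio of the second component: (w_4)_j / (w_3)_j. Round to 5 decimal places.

w1 = Lv₀ = (0·1 + 6·0; 5·1 + 1·0) = (0, 5)
w2 = Lw1 = (0·0 + 6·5; 5·0 + 1·5) = (30, 5)
w3 = Lw2 = (30, 155)
w4 = Lw3 = (930, 305)
Ratio at component: 305 / 155 = 1.96774

λ ≈ 1.96774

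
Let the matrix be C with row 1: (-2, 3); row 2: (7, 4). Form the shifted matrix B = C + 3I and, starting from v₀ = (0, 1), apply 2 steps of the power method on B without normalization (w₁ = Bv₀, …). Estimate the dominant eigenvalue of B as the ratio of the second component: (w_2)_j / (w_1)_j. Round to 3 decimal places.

10.000

B = C + 3I has rows (1, 3); (7, 7)
w1 = Bv₀ = (1·0 + 3·1; 7·0 + 7·1) = (3, 7)
w2 = Bw1 = (1·3 + 3·7; 7·3 + 7·7) = (24, 70)
Ratio: 70/7 = 10.000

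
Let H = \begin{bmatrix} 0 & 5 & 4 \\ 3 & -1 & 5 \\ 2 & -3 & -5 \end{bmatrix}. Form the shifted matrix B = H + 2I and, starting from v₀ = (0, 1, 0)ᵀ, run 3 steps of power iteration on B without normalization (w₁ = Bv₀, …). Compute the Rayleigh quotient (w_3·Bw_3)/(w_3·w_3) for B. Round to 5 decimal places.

μ ≈ 2.47143

B = H + 2I has rows (2, 5, 4); (3, 1, 5); (2, -3, -3)
w1 = Bv₀ = (5, 1, -3)
w2 = Bw1 = (3, 1, 16)
w3 = Bw2 = (75, 90, -45)
Bw3 = (420, 90, 15)
w3·Bw3 = 38925; w3·w3 = 15750; μ ≈ 38925/15750 = 2.47143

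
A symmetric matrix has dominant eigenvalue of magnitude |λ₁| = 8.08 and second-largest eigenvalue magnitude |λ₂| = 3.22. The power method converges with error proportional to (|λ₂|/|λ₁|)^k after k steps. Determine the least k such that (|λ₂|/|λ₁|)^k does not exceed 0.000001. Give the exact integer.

|λ₂/λ₁| = 3.22/8.08 = 0.39851
Need k ≥ ln(0.000001) / ln(0.39851) = -13.8155 / -0.9200 ≈ 15.017
Smallest integer k satisfying the bound: 16

16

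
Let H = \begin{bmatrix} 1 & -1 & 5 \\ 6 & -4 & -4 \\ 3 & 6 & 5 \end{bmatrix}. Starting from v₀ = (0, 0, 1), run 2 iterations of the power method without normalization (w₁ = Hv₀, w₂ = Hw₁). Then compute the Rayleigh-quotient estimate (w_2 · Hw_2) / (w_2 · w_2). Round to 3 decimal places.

w1 = Hv₀ = (5, -4, 5)
w2 = Hw1 = (34, 26, 16)
Hw2 = (88, 36, 338)
w2·Hw2 = 34·88 + 26·36 + 16·338 = 9336; w2·w2 = 34·34 + 26·26 + 16·16 = 2088
λ ≈ 9336/2088 = 4.471

4.471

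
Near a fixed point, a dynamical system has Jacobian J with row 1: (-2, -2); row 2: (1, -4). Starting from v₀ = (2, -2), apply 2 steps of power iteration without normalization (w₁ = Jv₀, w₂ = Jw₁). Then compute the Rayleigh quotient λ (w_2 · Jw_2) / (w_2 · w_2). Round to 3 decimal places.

w1 = Jv₀ = ((-2)·2 + (-2)·(-2); 1·2 + (-4)·(-2)) = (0, 10)
w2 = Jw1 = ((-2)·0 + (-2)·10; 1·0 + (-4)·10) = (-20, -40)
Jw2 = (120, 140)
w2·Jw2 = (-20)·120 + (-40)·140 = -8000; w2·w2 = (-20)·(-20) + (-40)·(-40) = 2000
λ ≈ -8000/2000 = -4.000

-4.000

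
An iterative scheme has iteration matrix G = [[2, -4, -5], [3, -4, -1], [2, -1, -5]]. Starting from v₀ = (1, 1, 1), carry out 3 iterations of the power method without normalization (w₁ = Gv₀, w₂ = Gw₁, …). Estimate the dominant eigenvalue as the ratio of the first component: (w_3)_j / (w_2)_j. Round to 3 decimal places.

λ ≈ 1.714

w1 = Gv₀ = (2·1 + (-4)·1 + (-5)·1; 3·1 + (-4)·1 + (-1)·1; 2·1 + (-1)·1 + (-5)·1) = (-7, -2, -4)
w2 = Gw1 = (2·(-7) + (-4)·(-2) + (-5)·(-4); 3·(-7) + (-4)·(-2) + (-1)·(-4); 2·(-7) + (-1)·(-2) + (-5)·(-4)) = (14, -9, 8)
w3 = Gw2 = (24, 70, -3)
Ratio at component: 24 / 14 = 1.714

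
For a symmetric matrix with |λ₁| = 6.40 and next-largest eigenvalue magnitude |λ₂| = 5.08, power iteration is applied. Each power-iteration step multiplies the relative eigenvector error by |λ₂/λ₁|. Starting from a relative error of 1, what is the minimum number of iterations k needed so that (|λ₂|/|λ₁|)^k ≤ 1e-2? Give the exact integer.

|λ₂/λ₁| = 5.08/6.40 = 0.79375
Need k ≥ ln(1e-2) / ln(0.79375) = -4.6052 / -0.2310 ≈ 19.937
Smallest integer k satisfying the bound: 20

20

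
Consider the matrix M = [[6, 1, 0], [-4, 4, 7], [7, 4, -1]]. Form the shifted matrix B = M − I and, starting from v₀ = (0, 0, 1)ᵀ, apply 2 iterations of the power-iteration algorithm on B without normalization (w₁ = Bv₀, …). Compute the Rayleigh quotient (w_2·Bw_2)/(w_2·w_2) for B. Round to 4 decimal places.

1.9866

B = M − I has rows (5, 1, 0); (-4, 3, 7); (7, 4, -2)
w1 = Bv₀ = (5·0 + 1·0 + 0·1; (-4)·0 + 3·0 + 7·1; 7·0 + 4·0 + (-2)·1) = (0, 7, -2)
w2 = Bw1 = (5·0 + 1·7 + 0·(-2); (-4)·0 + 3·7 + 7·(-2); 7·0 + 4·7 + (-2)·(-2)) = (7, 7, 32)
Bw2 = (42, 217, 13)
w2·Bw2 = 2229; w2·w2 = 1122; μ ≈ 2229/1122 = 1.9866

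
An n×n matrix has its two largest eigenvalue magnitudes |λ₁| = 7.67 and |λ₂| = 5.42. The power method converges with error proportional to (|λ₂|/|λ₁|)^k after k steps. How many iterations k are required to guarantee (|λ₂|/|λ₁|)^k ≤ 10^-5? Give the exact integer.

34

|λ₂/λ₁| = 5.42/7.67 = 0.70665
Need k ≥ ln(10^-5) / ln(0.70665) = -11.5129 / -0.3472 ≈ 33.157
Smallest integer k satisfying the bound: 34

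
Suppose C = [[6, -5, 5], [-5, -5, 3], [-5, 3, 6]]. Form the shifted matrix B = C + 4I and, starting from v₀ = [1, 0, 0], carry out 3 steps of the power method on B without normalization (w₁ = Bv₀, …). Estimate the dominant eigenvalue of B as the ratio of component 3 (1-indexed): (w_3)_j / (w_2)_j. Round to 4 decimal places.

B = C + 4I has rows (10, -5, 5); (-5, -1, 3); (-5, 3, 10)
w1 = Bv₀ = (10·1 + (-5)·0 + 5·0; (-5)·1 + (-1)·0 + 3·0; (-5)·1 + 3·0 + 10·0) = (10, -5, -5)
w2 = Bw1 = (10·10 + (-5)·(-5) + 5·(-5); (-5)·10 + (-1)·(-5) + 3·(-5); (-5)·10 + 3·(-5) + 10·(-5)) = (100, -60, -115)
w3 = Bw2 = (725, -785, -1830)
Ratio: -1830/-115 = 15.9130

μ ≈ 15.9130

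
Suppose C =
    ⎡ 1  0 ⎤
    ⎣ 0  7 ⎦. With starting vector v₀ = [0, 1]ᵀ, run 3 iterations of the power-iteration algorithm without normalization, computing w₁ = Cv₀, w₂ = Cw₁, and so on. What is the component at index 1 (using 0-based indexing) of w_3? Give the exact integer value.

343

w1 = Cv₀ = (1·0 + 0·1; 0·0 + 7·1) = (0, 7)
w2 = Cw1 = (1·0 + 0·7; 0·0 + 7·7) = (0, 49)
w3 = Cw2 = (0, 343)
The requested component of w3 is 343.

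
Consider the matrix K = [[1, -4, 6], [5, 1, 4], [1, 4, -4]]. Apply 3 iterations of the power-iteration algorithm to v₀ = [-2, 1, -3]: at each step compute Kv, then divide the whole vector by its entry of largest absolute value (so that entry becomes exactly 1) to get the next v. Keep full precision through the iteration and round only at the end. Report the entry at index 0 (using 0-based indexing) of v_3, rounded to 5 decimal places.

1.00000

Kv0 = (-24.000000, -21.000000, 14.000000); divide by -24.000000 → v1 = (1.000000, 0.875000, -0.583333)
Kv1 = (-6.000000, 3.541667, 6.833333); divide by 6.833333 → v2 = (-0.878049, 0.518293, 1.000000)
Kv2 = (3.048780, 0.128049, -2.804878); divide by 3.048780 → v3 = (1.000000, 0.042000, -0.920000)
Requested entry of v3: -500/-500 = 1.00000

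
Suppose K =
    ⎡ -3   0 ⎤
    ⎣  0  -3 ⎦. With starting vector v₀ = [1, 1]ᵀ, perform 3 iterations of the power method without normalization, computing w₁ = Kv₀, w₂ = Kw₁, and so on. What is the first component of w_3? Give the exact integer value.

w1 = Kv₀ = ((-3)·1 + 0·1; 0·1 + (-3)·1) = (-3, -3)
w2 = Kw1 = ((-3)·(-3) + 0·(-3); 0·(-3) + (-3)·(-3)) = (9, 9)
w3 = Kw2 = (-27, -27)
The requested component of w3 is -27.

-27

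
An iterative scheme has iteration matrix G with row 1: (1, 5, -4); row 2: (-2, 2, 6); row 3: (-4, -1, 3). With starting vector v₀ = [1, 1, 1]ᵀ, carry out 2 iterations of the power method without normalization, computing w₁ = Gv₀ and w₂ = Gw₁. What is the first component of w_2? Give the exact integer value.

w1 = Gv₀ = (2, 6, -2)
w2 = Gw1 = (40, -4, -20)
The requested component of w2 is 40.

40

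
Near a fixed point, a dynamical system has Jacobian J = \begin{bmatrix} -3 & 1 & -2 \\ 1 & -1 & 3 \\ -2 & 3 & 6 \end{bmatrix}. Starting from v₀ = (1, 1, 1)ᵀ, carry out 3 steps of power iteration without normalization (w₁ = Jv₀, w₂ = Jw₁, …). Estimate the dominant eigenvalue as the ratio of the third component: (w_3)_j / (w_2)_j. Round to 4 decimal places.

6.6780

w1 = Jv₀ = (-4, 3, 7)
w2 = Jw1 = (1, 14, 59)
w3 = Jw2 = (-107, 164, 394)
Ratio at component: 394 / 59 = 6.6780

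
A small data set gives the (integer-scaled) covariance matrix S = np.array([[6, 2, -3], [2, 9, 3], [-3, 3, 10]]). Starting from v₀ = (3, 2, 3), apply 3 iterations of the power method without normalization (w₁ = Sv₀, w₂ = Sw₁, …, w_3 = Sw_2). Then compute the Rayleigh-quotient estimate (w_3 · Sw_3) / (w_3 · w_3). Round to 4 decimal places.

w1 = Sv₀ = (13, 33, 27)
w2 = Sw1 = (63, 404, 330)
w3 = Sw2 = (196, 4752, 4323)
Sw3 = (-2289, 56129, 56898)
w3·Sw3 = 196·(-2289) + 4752·56129 + 4323·56898 = 512246418; w3·w3 = 196·196 + 4752·4752 + 4323·4323 = 41308249
λ ≈ 512246418/41308249 = 12.4006

λ ≈ 12.4006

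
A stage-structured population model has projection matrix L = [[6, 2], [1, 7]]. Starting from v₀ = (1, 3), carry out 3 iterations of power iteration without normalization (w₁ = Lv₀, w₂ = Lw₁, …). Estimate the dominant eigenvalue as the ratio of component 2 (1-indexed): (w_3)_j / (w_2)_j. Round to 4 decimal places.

λ ≈ 7.6988

w1 = Lv₀ = (12, 22)
w2 = Lw1 = (116, 166)
w3 = Lw2 = (1028, 1278)
Ratio at component: 1278 / 166 = 7.6988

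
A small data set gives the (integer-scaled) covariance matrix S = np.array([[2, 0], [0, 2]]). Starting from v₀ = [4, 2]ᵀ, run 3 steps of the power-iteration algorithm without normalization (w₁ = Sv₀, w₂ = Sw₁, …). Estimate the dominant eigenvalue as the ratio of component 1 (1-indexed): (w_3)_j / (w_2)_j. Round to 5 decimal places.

λ ≈ 2.00000

w1 = Sv₀ = (2·4 + 0·2; 0·4 + 2·2) = (8, 4)
w2 = Sw1 = (2·8 + 0·4; 0·8 + 2·4) = (16, 8)
w3 = Sw2 = (32, 16)
Ratio at component: 32 / 16 = 2.00000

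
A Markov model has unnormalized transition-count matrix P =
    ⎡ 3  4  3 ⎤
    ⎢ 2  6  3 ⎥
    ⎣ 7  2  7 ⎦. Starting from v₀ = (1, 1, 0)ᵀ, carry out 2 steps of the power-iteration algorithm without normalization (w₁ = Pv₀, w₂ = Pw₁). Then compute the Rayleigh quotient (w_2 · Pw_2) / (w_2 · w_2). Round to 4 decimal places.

λ ≈ 12.4896

w1 = Pv₀ = (7, 8, 9)
w2 = Pw1 = (80, 89, 128)
Pw2 = (980, 1078, 1634)
w2·Pw2 = 80·980 + 89·1078 + 128·1634 = 383494; w2·w2 = 80·80 + 89·89 + 128·128 = 30705
λ ≈ 383494/30705 = 12.4896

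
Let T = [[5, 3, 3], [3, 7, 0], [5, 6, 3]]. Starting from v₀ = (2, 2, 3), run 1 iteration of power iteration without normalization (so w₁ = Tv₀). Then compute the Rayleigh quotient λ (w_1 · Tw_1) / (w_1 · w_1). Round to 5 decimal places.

λ ≈ 10.94058

w1 = Tv₀ = (5·2 + 3·2 + 3·3; 3·2 + 7·2 + 0·3; 5·2 + 6·2 + 3·3) = (25, 20, 31)
Tw1 = (278, 215, 338)
w1·Tw1 = 25·278 + 20·215 + 31·338 = 21728; w1·w1 = 25·25 + 20·20 + 31·31 = 1986
λ ≈ 21728/1986 = 10.94058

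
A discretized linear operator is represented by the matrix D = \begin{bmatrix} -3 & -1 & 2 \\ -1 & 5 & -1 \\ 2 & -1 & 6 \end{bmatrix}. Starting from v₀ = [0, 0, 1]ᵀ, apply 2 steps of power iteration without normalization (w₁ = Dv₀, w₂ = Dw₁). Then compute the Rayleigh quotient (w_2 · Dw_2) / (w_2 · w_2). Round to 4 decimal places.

w1 = Dv₀ = (2, -1, 6)
w2 = Dw1 = (7, -13, 41)
Dw2 = (74, -113, 273)
w2·Dw2 = 7·74 + (-13)·(-113) + 41·273 = 13180; w2·w2 = 7·7 + (-13)·(-13) + 41·41 = 1899
λ ≈ 13180/1899 = 6.9405

λ ≈ 6.9405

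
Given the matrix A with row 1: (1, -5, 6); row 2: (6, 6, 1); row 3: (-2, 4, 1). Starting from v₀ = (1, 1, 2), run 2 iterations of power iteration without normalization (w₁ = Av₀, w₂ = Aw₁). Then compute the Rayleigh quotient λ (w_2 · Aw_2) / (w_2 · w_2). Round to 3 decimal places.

6.053

w1 = Av₀ = (8, 14, 4)
w2 = Aw1 = (-38, 136, 44)
Aw2 = (-454, 632, 664)
w2·Aw2 = (-38)·(-454) + 136·632 + 44·664 = 132420; w2·w2 = (-38)·(-38) + 136·136 + 44·44 = 21876
λ ≈ 132420/21876 = 6.053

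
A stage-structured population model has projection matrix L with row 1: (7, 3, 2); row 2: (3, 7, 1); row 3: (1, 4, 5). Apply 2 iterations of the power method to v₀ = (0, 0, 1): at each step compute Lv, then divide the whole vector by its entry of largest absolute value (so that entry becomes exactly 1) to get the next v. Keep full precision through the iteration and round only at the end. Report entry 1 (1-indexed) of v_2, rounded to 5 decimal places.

Lv0 = (2.000000, 1.000000, 5.000000); divide by 5.000000 → v1 = (0.400000, 0.200000, 1.000000)
Lv1 = (5.400000, 3.600000, 6.200000); divide by 6.200000 → v2 = (0.870968, 0.580645, 1.000000)
Requested entry of v2: 27/31 = 0.87097

0.87097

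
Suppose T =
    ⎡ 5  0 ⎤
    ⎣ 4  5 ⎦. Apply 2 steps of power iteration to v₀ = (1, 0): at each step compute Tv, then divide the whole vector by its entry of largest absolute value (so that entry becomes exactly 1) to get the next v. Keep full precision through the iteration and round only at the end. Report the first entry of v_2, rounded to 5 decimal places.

0.62500

Tv0 = (5.000000, 4.000000); divide by 5.000000 → v1 = (1.000000, 0.800000)
Tv1 = (5.000000, 8.000000); divide by 8.000000 → v2 = (0.625000, 1.000000)
Requested entry of v2: 25/40 = 0.62500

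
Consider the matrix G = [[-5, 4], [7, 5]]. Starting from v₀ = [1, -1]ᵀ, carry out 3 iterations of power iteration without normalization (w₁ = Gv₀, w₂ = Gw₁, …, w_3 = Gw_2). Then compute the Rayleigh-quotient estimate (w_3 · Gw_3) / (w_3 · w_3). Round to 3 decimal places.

-6.859

w1 = Gv₀ = (-9, 2)
w2 = Gw1 = (53, -53)
w3 = Gw2 = (-477, 106)
Gw3 = (2809, -2809)
w3·Gw3 = (-477)·2809 + 106·(-2809) = -1637647; w3·w3 = (-477)·(-477) + 106·106 = 238765
λ ≈ -1637647/238765 = -6.859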